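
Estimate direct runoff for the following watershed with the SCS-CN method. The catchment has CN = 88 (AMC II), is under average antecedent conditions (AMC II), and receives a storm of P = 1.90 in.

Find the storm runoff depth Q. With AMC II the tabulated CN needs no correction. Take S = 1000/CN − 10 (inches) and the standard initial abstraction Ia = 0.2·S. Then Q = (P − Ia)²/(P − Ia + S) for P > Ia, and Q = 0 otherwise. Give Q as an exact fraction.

CN(II) = 88; AMC II needs no correction.
S = 1000/88 − 10 = 15/11 in ≈ 1.364 in
Ia = 0.2·(15/11) = 3/11 in ≈ 0.273 in
Since P=1.900 > Ia=0.273: effective rainfall P−Ia = 179/110 in
Runoff Q = (P−Ia)²/(P−Ia+S) = (1.627)²/(1.627+1.364) = 32041/36190 ≈ 0.885 in

Q = 32041/36190 in ≈ 0.885 in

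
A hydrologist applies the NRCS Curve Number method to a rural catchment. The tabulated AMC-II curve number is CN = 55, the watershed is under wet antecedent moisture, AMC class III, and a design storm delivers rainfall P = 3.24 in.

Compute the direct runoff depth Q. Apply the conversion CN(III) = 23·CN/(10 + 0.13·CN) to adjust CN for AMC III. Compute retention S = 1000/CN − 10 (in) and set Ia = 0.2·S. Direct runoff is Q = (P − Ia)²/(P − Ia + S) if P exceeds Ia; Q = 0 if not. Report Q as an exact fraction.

Q = 28419561/27052025 in ≈ 1.051 in

Wet (AMC III): CN(III) = 23·55/(10 + 0.13·55) = 1265/(343/20) = 25300/343 ≈ 73.761
S = 1000/(25300/343) − 10 = 900/253 in ≈ 3.557 in
Initial abstraction Ia = S/5 = (900/253)/5 = 180/253 ≈ 0.711 in
Excess rainfall: 3.240 − 0.711 = 2.529 in; P > Ia so Q > 0
Runoff Q = (P−Ia)²/(P−Ia+S) = (2.529)²/(2.529+3.557) = 28419561/27052025 ≈ 1.051 in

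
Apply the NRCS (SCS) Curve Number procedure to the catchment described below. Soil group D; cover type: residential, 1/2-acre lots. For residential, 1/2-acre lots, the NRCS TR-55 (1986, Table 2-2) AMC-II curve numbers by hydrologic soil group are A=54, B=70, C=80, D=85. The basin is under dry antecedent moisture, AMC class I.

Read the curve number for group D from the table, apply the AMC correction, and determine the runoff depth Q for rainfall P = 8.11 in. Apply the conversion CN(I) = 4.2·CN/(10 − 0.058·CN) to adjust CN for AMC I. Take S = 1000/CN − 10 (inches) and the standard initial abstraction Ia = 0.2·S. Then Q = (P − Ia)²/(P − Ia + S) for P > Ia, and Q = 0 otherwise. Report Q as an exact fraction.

Q = 7483807081/1624457100 in ≈ 4.607 in

NRCS table: residential, 1/2-acre lots, soil group D → CN(II) = 85
CN(I) from CN(II)=85: (4.2·85)/(10 − 0.058·85) = 11900/169 ≈ 70.414
Retention S: 1000/CN − 10 with CN=70.414 → S = 500/119 ≈ 4.202 in
Ia = 0.2·(500/119) = 100/119 in ≈ 0.840 in
Since P=8.110 > Ia=0.840: effective rainfall P−Ia = 86509/11900 in
Q: (86509/11900)² ÷ (136509/11900) = 7483807081/1624457100 in (≈ 4.607 in)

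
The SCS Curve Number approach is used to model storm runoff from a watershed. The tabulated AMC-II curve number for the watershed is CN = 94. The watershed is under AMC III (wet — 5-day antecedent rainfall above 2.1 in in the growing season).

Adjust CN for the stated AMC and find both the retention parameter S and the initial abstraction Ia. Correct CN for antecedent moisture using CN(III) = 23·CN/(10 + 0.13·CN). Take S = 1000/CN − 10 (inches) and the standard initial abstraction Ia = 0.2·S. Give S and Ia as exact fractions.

S = 300/1081 in ≈ 0.278 in; Ia = 60/1081 in ≈ 0.056 in

Wet (AMC III): CN(III) = 23·94/(10 + 0.13·94) = 2162/(1111/50) = 108100/1111 ≈ 97.300
Retention S: 1000/CN − 10 with CN=97.300 → S = 300/1081 ≈ 0.278 in
Ia = 0.2S: 0.2·0.278 = 0.056 in (exactly 60/1081)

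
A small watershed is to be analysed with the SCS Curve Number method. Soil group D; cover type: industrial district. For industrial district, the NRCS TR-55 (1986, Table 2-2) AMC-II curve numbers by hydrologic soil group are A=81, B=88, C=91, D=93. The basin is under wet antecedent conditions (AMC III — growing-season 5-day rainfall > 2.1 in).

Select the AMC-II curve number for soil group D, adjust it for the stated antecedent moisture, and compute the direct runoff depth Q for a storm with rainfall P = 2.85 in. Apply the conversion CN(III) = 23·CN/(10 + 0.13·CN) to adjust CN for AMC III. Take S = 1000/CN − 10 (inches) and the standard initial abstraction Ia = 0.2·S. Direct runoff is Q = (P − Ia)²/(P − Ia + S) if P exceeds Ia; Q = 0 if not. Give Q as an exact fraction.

NRCS table: industrial district, soil group D → CN(II) = 93
Adjust CN=93 to AMC III: 23·93/(10 + 0.13·93) → 2139 ÷ (2209/100) = 213900/2209 ≈ 96.831
Max retention: S = 1000/(213900/2209) − 10 = 700/2139 in (≈ 0.327 in)
Ia = 0.2·(700/2139) = 140/2139 in ≈ 0.065 in
Excess rainfall: 2.850 − 0.065 = 2.785 in; P > Ia so Q > 0
Runoff Q = (P−Ia)²/(P−Ia+S) = (2.785)²/(2.785+0.327) = 14190289129/5695001940 ≈ 2.492 in

Q = 14190289129/5695001940 in ≈ 2.492 in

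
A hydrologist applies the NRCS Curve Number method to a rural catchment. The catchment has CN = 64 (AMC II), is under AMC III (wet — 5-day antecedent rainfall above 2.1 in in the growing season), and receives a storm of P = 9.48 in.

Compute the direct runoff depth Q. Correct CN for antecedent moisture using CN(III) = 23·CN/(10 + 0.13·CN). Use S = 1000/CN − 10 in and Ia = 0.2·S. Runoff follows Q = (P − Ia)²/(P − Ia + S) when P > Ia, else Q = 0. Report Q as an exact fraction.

Wet (AMC III): CN(III) = 23·64/(10 + 0.13·64) = 1472/(458/25) = 18400/229 ≈ 80.349
Max retention: S = 1000/(18400/229) − 10 = 225/92 in (≈ 2.446 in)
Ia = 0.2S: 0.2·2.446 = 0.489 in (exactly 45/92)
P − Ia = 9.480 − 0.489 = 20679/2300 ≈ 8.991 in (> 0, runoff occurs)
Q = (20679/2300)²/((20679/2300) + 225/92) = (427621041/5290000)/(6576/575) = 142540347/20166400 in ≈ 7.068 in

Q = 142540347/20166400 in ≈ 7.068 in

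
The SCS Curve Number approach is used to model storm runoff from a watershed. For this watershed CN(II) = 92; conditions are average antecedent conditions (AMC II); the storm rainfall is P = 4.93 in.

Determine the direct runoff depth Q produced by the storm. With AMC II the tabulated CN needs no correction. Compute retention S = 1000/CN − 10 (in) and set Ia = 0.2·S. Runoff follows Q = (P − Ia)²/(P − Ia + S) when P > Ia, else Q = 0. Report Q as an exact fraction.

CN(II) = 92; AMC II needs no correction.
Max retention: S = 1000/92 − 10 = 20/23 in (≈ 0.870 in)
Initial abstraction Ia = S/5 = (20/23)/5 = 4/23 ≈ 0.174 in
P − Ia = 4.930 − 0.174 = 10939/2300 ≈ 4.756 in (> 0, runoff occurs)
Q = (10939/2300)²/((10939/2300) + 20/23) = (119661721/5290000)/(12939/2300) = 119661721/29759700 in ≈ 4.021 in

Q = 119661721/29759700 in ≈ 4.021 in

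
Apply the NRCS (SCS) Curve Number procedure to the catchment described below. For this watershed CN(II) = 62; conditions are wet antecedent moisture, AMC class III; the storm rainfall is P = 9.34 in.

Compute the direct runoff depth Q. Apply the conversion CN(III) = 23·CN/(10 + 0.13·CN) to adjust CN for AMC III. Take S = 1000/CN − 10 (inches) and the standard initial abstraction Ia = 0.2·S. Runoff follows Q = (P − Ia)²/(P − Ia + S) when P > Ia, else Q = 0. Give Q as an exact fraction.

Q = 98577788841/14579816150 in ≈ 6.761 in

Adjust CN=62 to AMC III: 23·62/(10 + 0.13·62) → 1426 ÷ (903/50) = 71300/903 ≈ 78.959
Max retention: S = 1000/(71300/903) − 10 = 1900/713 in (≈ 2.665 in)
Initial abstraction Ia = S/5 = (1900/713)/5 = 380/713 ≈ 0.533 in
P − Ia = 9.340 − 0.533 = 313971/35650 ≈ 8.807 in (> 0, runoff occurs)
Runoff Q = (P−Ia)²/(P−Ia+S) = (8.807)²/(8.807+2.665) = 98577788841/14579816150 ≈ 6.761 in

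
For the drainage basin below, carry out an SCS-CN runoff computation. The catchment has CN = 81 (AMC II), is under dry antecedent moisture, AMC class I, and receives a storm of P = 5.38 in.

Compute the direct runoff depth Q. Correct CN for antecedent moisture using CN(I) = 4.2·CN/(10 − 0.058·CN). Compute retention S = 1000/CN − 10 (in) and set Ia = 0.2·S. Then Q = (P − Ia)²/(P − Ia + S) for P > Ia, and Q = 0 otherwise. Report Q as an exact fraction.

Dry (AMC I): CN(I) = 4.2·81/(10 − 0.058·81) = (1701/5)/(2651/500) = 170100/2651 ≈ 64.164
S = 1000/(170100/2651) − 10 = 9500/1701 in ≈ 5.585 in
Initial abstraction Ia = S/5 = (9500/1701)/5 = 1900/1701 ≈ 1.117 in
Excess rainfall: 5.380 − 1.117 = 4.263 in; P > Ia so Q > 0
Q: (362569/85050)² ÷ (837569/85050) = 131456279761/71235243450 in (≈ 1.845 in)

Q = 131456279761/71235243450 in ≈ 1.845 in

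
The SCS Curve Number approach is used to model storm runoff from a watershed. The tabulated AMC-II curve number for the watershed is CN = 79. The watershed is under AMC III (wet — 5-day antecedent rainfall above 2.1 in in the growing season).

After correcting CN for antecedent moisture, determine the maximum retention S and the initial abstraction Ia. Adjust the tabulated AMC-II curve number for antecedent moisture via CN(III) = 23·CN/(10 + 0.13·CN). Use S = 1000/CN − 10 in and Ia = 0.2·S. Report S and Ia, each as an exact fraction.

S = 2100/1817 in ≈ 1.156 in; Ia = 420/1817 in ≈ 0.231 in

CN(III) from CN(II)=79: (23·79)/(10 + 0.13·79) = 181700/2027 ≈ 89.640
Retention S: 1000/CN − 10 with CN=89.640 → S = 2100/1817 ≈ 1.156 in
Ia = 0.2S: 0.2·1.156 = 0.231 in (exactly 420/1817)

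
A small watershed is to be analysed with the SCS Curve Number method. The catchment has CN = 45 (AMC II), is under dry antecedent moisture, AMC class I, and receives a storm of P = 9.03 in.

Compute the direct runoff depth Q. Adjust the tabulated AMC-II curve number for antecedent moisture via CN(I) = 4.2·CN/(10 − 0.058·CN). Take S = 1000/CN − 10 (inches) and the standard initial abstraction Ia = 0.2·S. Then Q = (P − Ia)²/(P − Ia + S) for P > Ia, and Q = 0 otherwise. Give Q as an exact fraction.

CN(I) from CN(II)=45: (4.2·45)/(10 − 0.058·45) = 18900/739 ≈ 25.575
S = 1000/(18900/739) − 10 = 5500/189 in ≈ 29.101 in
Ia = 0.2·(5500/189) = 1100/189 in ≈ 5.820 in
Excess rainfall: 9.030 − 5.820 = 3.210 in; P > Ia so Q > 0
Q = (60667/18900)²/((60667/18900) + 5500/189) = (3680484889/357210000)/(610667/18900) = 3680484889/11541606300 in ≈ 0.319 in

Q = 3680484889/11541606300 in ≈ 0.319 in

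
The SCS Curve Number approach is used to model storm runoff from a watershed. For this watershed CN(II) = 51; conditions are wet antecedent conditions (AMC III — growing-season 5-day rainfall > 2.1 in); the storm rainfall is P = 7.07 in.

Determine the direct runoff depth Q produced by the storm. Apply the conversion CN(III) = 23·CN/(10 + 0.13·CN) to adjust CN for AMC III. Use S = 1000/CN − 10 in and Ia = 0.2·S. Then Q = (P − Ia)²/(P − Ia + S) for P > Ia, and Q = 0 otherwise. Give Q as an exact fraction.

CN(III) from CN(II)=51: (23·51)/(10 + 0.13·51) = 117300/1663 ≈ 70.535
Max retention: S = 1000/(117300/1663) − 10 = 4900/1173 in (≈ 4.177 in)
Initial abstraction Ia = S/5 = (4900/1173)/5 = 980/1173 ≈ 0.835 in
P − Ia = 7.070 − 0.835 = 731311/117300 ≈ 6.235 in (> 0, runoff occurs)
Q = (731311/117300)²/((731311/117300) + 4900/1173) = (534815778721/13759290000)/(1221311/117300) = 76402254103/20465682900 in ≈ 3.733 in

Q = 76402254103/20465682900 in ≈ 3.733 in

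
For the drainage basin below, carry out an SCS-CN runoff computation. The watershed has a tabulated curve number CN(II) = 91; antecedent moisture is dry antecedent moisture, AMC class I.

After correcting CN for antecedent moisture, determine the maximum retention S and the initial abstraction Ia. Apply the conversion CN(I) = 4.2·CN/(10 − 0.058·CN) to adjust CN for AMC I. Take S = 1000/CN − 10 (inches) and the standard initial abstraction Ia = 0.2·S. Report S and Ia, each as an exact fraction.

Dry (AMC I): CN(I) = 4.2·91/(10 − 0.058·91) = (1911/5)/(2361/500) = 63700/787 ≈ 80.940
S = 1000/(63700/787) − 10 = 1500/637 in ≈ 2.355 in
Initial abstraction Ia = S/5 = (1500/637)/5 = 300/637 ≈ 0.471 in

S = 1500/637 in ≈ 2.355 in; Ia = 300/637 in ≈ 0.471 in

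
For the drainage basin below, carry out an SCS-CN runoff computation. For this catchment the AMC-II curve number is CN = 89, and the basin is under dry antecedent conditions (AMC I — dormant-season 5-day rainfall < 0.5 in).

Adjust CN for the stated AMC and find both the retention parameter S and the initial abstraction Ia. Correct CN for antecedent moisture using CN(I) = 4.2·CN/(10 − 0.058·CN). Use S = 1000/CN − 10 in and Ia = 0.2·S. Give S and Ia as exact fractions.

S = 5500/1869 in ≈ 2.943 in; Ia = 1100/1869 in ≈ 0.589 in

Dry (AMC I): CN(I) = 4.2·89/(10 − 0.058·89) = (1869/5)/(2419/500) = 186900/2419 ≈ 77.263
Retention S: 1000/CN − 10 with CN=77.263 → S = 5500/1869 ≈ 2.943 in
Initial abstraction Ia = S/5 = (5500/1869)/5 = 1100/1869 ≈ 0.589 in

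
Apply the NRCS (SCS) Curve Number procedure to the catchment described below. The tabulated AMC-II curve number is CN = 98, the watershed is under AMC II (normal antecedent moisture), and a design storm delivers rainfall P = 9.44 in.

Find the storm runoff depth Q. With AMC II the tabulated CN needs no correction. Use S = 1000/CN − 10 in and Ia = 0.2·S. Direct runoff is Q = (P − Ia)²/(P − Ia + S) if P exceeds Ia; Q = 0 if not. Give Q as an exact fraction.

Average conditions: CN = 98 (no AMC adjustment).
S = 1000/98 − 10 = 10/49 in ≈ 0.204 in
Ia = 0.2·(10/49) = 2/49 in ≈ 0.041 in
Since P=9.440 > Ia=0.041: effective rainfall P−Ia = 11514/1225 in
Q: (11514/1225)² ÷ (11764/1225) = 33143049/3602725 in (≈ 9.199 in)

Q = 33143049/3602725 in ≈ 9.199 in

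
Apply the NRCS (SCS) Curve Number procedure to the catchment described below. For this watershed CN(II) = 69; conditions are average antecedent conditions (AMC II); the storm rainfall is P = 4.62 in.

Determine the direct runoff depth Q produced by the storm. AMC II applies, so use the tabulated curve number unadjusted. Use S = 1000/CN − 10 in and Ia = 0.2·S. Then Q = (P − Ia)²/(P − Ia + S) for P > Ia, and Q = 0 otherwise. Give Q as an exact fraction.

Q = 164839921/97769550 in ≈ 1.686 in

Average conditions: CN = 69 (no AMC adjustment).
Retention S: 1000/CN − 10 with CN=69.000 → S = 310/69 ≈ 4.493 in
Initial abstraction Ia = S/5 = (310/69)/5 = 62/69 ≈ 0.899 in
Since P=4.620 > Ia=0.899: effective rainfall P−Ia = 12839/3450 in
Q: (12839/3450)² ÷ (28339/3450) = 164839921/97769550 in (≈ 1.686 in)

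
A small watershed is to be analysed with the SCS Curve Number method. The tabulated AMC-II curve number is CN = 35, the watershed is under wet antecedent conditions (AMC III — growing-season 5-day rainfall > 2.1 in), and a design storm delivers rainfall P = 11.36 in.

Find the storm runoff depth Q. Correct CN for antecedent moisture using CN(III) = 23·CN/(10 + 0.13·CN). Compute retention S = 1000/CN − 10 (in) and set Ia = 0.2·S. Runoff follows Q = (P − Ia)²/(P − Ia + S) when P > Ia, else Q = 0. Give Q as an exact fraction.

CN(III) from CN(II)=35: (23·35)/(10 + 0.13·35) = 16100/291 ≈ 55.326
Max retention: S = 1000/(16100/291) − 10 = 1300/161 in (≈ 8.075 in)
Ia = 0.2S: 0.2·8.075 = 1.615 in (exactly 260/161)
Since P=11.360 > Ia=1.615: effective rainfall P−Ia = 39224/4025 in
Q: (39224/4025)² ÷ (71724/4025) = 384630544/72172275 in (≈ 5.329 in)

Q = 384630544/72172275 in ≈ 5.329 in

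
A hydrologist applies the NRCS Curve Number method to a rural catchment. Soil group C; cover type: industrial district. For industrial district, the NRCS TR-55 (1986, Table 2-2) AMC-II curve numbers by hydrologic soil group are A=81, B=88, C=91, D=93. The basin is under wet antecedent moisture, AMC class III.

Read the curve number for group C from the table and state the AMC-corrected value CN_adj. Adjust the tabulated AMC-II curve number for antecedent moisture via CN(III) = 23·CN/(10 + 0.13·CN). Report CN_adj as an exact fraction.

CN_adj = 209300/2183 ≈ 95.877

NRCS table: industrial district, soil group C → CN(II) = 91
CN(III) from CN(II)=91: (23·91)/(10 + 0.13·91) = 209300/2183 ≈ 95.877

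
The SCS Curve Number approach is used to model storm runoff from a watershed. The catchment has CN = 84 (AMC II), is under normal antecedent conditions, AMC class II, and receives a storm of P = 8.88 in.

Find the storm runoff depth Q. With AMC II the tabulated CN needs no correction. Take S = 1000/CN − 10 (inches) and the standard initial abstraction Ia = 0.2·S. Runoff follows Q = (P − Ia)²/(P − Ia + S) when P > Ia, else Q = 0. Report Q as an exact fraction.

Q = 9954722/1433775 in ≈ 6.943 in

CN(II) = 84; AMC II needs no correction.
Max retention: S = 1000/84 − 10 = 40/21 in (≈ 1.905 in)
Ia = 0.2·(40/21) = 8/21 in ≈ 0.381 in
P − Ia = 8.880 − 0.381 = 4462/525 ≈ 8.499 in (> 0, runoff occurs)
Q: (4462/525)² ÷ (5462/525) = 9954722/1433775 in (≈ 6.943 in)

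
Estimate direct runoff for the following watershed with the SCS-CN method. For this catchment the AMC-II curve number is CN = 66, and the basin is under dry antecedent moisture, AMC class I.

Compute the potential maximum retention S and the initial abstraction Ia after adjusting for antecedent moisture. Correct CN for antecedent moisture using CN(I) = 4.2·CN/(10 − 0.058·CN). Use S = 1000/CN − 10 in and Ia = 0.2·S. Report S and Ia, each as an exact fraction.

S = 8500/693 in ≈ 12.266 in; Ia = 1700/693 in ≈ 2.453 in

Adjust CN=66 to AMC I: 4.2·66/(10 − 0.058·66) → (1386/5) ÷ (1543/250) = 69300/1543 ≈ 44.913
S = 1000/(69300/1543) − 10 = 8500/693 in ≈ 12.266 in
Ia = 0.2·(8500/693) = 1700/693 in ≈ 2.453 in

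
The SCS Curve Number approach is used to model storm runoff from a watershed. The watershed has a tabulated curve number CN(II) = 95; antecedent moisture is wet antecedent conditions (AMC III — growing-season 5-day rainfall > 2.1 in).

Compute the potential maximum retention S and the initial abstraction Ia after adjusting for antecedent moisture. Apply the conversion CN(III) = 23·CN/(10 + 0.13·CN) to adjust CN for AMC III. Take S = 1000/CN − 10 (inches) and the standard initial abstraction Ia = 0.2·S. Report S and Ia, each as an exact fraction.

S = 100/437 in ≈ 0.229 in; Ia = 20/437 in ≈ 0.046 in

Adjust CN=95 to AMC III: 23·95/(10 + 0.13·95) → 2185 ÷ (447/20) = 43700/447 ≈ 97.763
Retention S: 1000/CN − 10 with CN=97.763 → S = 100/437 ≈ 0.229 in
Ia = 0.2S: 0.2·0.229 = 0.046 in (exactly 20/437)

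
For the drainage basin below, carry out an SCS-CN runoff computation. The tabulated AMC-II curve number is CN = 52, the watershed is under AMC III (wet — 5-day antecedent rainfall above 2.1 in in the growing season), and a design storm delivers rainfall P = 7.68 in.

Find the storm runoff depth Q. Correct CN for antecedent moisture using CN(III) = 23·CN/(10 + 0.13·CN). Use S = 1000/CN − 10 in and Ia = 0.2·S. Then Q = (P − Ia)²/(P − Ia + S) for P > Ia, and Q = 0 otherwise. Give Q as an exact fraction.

CN(III) from CN(II)=52: (23·52)/(10 + 0.13·52) = 29900/419 ≈ 71.360
Max retention: S = 1000/(29900/419) − 10 = 1200/299 in (≈ 4.013 in)
Ia = 0.2S: 0.2·4.013 = 0.803 in (exactly 240/299)
Since P=7.680 > Ia=0.803: effective rainfall P−Ia = 51408/7475 in
Q = (51408/7475)²/((51408/7475) + 1200/299) = (2642782464/55875625)/(81408/7475) = 3441123/792350 in ≈ 4.343 in

Q = 3441123/792350 in ≈ 4.343 in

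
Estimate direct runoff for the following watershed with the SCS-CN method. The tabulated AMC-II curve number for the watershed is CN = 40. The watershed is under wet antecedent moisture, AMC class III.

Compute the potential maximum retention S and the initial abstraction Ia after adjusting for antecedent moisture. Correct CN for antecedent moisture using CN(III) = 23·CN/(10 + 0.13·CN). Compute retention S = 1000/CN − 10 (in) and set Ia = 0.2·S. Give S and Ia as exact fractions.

S = 150/23 in ≈ 6.522 in; Ia = 30/23 in ≈ 1.304 in

CN(III) from CN(II)=40: (23·40)/(10 + 0.13·40) = 1150/19 ≈ 60.526
S = 1000/(1150/19) − 10 = 150/23 in ≈ 6.522 in
Ia = 0.2S: 0.2·6.522 = 1.304 in (exactly 30/23)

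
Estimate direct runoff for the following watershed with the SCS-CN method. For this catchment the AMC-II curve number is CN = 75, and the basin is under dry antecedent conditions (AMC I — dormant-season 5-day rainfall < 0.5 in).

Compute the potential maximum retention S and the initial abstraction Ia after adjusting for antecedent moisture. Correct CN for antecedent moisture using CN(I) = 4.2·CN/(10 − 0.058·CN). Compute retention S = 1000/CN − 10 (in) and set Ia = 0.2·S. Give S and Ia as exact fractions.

S = 500/63 in ≈ 7.937 in; Ia = 100/63 in ≈ 1.587 in

Adjust CN=75 to AMC I: 4.2·75/(10 − 0.058·75) → 315 ÷ (113/20) = 6300/113 ≈ 55.752
Max retention: S = 1000/(6300/113) − 10 = 500/63 in (≈ 7.937 in)
Ia = 0.2·(500/63) = 100/63 in ≈ 1.587 in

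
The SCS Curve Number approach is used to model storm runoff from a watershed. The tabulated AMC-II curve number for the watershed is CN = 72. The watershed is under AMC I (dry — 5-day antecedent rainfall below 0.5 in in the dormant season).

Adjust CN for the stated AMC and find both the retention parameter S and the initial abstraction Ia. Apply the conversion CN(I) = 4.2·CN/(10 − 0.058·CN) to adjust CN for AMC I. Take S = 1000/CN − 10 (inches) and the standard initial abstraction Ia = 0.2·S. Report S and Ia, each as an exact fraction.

Adjust CN=72 to AMC I: 4.2·72/(10 − 0.058·72) → (1512/5) ÷ (728/125) = 675/13 ≈ 51.923
Max retention: S = 1000/(675/13) − 10 = 250/27 in (≈ 9.259 in)
Ia = 0.2S: 0.2·9.259 = 1.852 in (exactly 50/27)

S = 250/27 in ≈ 9.259 in; Ia = 50/27 in ≈ 1.852 in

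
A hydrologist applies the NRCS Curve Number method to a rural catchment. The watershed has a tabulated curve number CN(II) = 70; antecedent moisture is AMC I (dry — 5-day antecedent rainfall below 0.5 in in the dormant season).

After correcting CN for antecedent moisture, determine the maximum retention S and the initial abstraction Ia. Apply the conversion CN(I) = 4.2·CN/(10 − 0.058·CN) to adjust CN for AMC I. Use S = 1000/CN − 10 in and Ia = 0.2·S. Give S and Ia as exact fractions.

Dry (AMC I): CN(I) = 4.2·70/(10 − 0.058·70) = 294/(297/50) = 4900/99 ≈ 49.495
Max retention: S = 1000/(4900/99) − 10 = 500/49 in (≈ 10.204 in)
Ia = 0.2·(500/49) = 100/49 in ≈ 2.041 in

S = 500/49 in ≈ 10.204 in; Ia = 100/49 in ≈ 2.041 in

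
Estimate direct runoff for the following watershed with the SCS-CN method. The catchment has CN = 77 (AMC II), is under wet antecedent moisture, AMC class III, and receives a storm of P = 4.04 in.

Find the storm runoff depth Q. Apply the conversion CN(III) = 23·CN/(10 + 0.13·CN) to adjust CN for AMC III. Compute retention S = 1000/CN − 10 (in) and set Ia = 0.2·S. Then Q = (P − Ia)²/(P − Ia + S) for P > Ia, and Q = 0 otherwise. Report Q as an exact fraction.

Adjust CN=77 to AMC III: 23·77/(10 + 0.13·77) → 1771 ÷ (2001/100) = 7700/87 ≈ 88.506
S = 1000/(7700/87) − 10 = 100/77 in ≈ 1.299 in
Initial abstraction Ia = S/5 = (100/77)/5 = 20/77 ≈ 0.260 in
Since P=4.040 > Ia=0.260: effective rainfall P−Ia = 7277/1925 in
Q: (7277/1925)² ÷ (9777/1925) = 52954729/18820725 in (≈ 2.814 in)

Q = 52954729/18820725 in ≈ 2.814 in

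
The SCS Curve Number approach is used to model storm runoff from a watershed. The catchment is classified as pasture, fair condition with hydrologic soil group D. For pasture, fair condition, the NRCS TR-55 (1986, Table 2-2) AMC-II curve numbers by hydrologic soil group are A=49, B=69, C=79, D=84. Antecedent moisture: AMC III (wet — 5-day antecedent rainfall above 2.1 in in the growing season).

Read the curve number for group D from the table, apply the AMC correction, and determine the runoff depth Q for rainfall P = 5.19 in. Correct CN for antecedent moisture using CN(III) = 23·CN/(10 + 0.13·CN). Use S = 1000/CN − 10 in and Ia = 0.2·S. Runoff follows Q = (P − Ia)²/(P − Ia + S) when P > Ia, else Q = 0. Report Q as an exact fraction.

Q = 58892126329/13653299100 in ≈ 4.313 in

NRCS table: pasture, fair condition, soil group D → CN(II) = 84
Adjust CN=84 to AMC III: 23·84/(10 + 0.13·84) → 1932 ÷ (523/25) = 48300/523 ≈ 92.352
Retention S: 1000/CN − 10 with CN=92.352 → S = 400/483 ≈ 0.828 in
Initial abstraction Ia = S/5 = (400/483)/5 = 80/483 ≈ 0.166 in
Since P=5.190 > Ia=0.166: effective rainfall P−Ia = 242677/48300 in
Q: (242677/48300)² ÷ (282677/48300) = 58892126329/13653299100 in (≈ 4.313 in)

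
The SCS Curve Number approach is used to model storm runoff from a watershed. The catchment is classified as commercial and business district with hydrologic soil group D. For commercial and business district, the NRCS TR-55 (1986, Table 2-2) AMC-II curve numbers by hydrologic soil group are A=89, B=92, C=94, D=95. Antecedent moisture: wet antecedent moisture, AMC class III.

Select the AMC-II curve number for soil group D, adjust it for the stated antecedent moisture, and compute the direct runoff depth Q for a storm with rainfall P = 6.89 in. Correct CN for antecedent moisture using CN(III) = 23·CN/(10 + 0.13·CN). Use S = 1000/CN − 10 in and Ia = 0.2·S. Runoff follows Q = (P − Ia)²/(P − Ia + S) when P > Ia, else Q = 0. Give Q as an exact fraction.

NRCS table: commercial and business district, soil group D → CN(II) = 95
Adjust CN=95 to AMC III: 23·95/(10 + 0.13·95) → 2185 ÷ (447/20) = 43700/447 ≈ 97.763
S = 1000/(43700/447) − 10 = 100/437 in ≈ 0.229 in
Initial abstraction Ia = S/5 = (100/437)/5 = 20/437 ≈ 0.046 in
Since P=6.890 > Ia=0.046: effective rainfall P−Ia = 299093/43700 in
Runoff Q = (P−Ia)²/(P−Ia+S) = (6.844)²/(6.844+0.229) = 89456622649/13507364100 ≈ 6.623 in

Q = 89456622649/13507364100 in ≈ 6.623 in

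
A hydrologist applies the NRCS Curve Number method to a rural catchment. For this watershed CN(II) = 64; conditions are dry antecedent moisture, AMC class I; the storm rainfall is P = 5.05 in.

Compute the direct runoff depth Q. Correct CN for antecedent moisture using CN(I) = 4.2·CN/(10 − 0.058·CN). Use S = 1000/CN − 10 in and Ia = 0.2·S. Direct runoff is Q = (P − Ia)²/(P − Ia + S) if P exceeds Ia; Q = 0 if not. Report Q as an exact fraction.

CN(I) from CN(II)=64: (4.2·64)/(10 − 0.058·64) = 5600/131 ≈ 42.748
S = 1000/(5600/131) − 10 = 375/28 in ≈ 13.393 in
Ia = 0.2S: 0.2·13.393 = 2.679 in (exactly 75/28)
P − Ia = 5.050 − 2.679 = 83/35 ≈ 2.371 in (> 0, runoff occurs)
Q: (83/35)² ÷ (2207/140) = 27556/77245 in (≈ 0.357 in)

Q = 27556/77245 in ≈ 0.357 in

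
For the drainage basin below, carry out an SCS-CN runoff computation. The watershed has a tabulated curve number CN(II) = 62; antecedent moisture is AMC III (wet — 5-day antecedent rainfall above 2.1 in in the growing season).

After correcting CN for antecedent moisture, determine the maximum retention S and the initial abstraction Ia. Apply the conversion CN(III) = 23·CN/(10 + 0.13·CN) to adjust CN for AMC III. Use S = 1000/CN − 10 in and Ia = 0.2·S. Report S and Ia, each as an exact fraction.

Adjust CN=62 to AMC III: 23·62/(10 + 0.13·62) → 1426 ÷ (903/50) = 71300/903 ≈ 78.959
Max retention: S = 1000/(71300/903) − 10 = 1900/713 in (≈ 2.665 in)
Ia = 0.2S: 0.2·2.665 = 0.533 in (exactly 380/713)

S = 1900/713 in ≈ 2.665 in; Ia = 380/713 in ≈ 0.533 in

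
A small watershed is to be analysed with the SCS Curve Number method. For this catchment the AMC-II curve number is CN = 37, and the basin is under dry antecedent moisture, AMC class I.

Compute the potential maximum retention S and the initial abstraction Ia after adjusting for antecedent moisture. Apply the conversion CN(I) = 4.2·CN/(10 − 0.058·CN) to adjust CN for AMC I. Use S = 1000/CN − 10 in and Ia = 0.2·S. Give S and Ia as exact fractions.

S = 1500/37 in ≈ 40.541 in; Ia = 300/37 in ≈ 8.108 in

Adjust CN=37 to AMC I: 4.2·37/(10 − 0.058·37) → (777/5) ÷ (3927/500) = 3700/187 ≈ 19.786
S = 1000/(3700/187) − 10 = 1500/37 in ≈ 40.541 in
Ia = 0.2·(1500/37) = 300/37 in ≈ 8.108 in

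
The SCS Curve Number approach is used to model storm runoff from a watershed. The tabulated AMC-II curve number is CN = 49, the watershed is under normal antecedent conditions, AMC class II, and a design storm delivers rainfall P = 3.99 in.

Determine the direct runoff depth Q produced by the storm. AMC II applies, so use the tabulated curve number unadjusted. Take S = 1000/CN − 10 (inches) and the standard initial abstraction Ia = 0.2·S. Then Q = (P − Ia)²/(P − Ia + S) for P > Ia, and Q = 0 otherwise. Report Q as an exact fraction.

Q = 29147067/98573300 in ≈ 0.296 in

AMC II — tabulated CN = 49 applies directly.
Retention S: 1000/CN − 10 with CN=49.000 → S = 510/49 ≈ 10.408 in
Initial abstraction Ia = S/5 = (510/49)/5 = 102/49 ≈ 2.082 in
P − Ia = 3.990 − 2.082 = 9351/4900 ≈ 1.908 in (> 0, runoff occurs)
Q = (9351/4900)²/((9351/4900) + 510/49) = (87441201/24010000)/(60351/4900) = 29147067/98573300 in ≈ 0.296 in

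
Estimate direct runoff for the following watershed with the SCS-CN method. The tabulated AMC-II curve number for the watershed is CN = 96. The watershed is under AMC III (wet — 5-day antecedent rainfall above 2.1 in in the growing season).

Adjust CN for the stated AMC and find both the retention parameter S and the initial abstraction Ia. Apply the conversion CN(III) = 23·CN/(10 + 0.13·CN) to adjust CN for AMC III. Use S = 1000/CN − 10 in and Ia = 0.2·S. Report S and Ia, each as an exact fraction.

S = 25/138 in ≈ 0.181 in; Ia = 5/138 in ≈ 0.036 in

Adjust CN=96 to AMC III: 23·96/(10 + 0.13·96) → 2208 ÷ (562/25) = 27600/281 ≈ 98.221
S = 1000/(27600/281) − 10 = 25/138 in ≈ 0.181 in
Ia = 0.2S: 0.2·0.181 = 0.036 in (exactly 5/138)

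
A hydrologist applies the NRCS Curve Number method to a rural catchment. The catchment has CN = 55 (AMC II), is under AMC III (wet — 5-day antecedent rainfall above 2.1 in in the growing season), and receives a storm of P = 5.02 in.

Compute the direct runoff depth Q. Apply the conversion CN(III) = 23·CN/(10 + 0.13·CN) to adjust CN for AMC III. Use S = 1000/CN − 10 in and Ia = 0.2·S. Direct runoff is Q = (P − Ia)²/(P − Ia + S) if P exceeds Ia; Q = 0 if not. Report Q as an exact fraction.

Q = 2970577009/1258712950 in ≈ 2.360 in

CN(III) from CN(II)=55: (23·55)/(10 + 0.13·55) = 25300/343 ≈ 73.761
Retention S: 1000/CN − 10 with CN=73.761 → S = 900/253 ≈ 3.557 in
Ia = 0.2·(900/253) = 180/253 in ≈ 0.711 in
P − Ia = 5.020 − 0.711 = 54503/12650 ≈ 4.309 in (> 0, runoff occurs)
Q: (54503/12650)² ÷ (99503/12650) = 2970577009/1258712950 in (≈ 2.360 in)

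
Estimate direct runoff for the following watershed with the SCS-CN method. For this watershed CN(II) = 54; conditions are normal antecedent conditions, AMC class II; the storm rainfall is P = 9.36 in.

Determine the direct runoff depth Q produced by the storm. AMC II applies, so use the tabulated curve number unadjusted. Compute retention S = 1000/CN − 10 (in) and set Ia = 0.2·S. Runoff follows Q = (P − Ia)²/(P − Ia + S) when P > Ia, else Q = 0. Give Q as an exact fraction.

CN(II) = 54; AMC II needs no correction.
Retention S: 1000/CN − 10 with CN=54.000 → S = 230/27 ≈ 8.519 in
Initial abstraction Ia = S/5 = (230/27)/5 = 46/27 ≈ 1.704 in
P − Ia = 9.360 − 1.704 = 5168/675 ≈ 7.656 in (> 0, runoff occurs)
Q = (5168/675)²/((5168/675) + 230/27) = (26708224/455625)/(10918/675) = 13354112/3684825 in ≈ 3.624 in

Q = 13354112/3684825 in ≈ 3.624 in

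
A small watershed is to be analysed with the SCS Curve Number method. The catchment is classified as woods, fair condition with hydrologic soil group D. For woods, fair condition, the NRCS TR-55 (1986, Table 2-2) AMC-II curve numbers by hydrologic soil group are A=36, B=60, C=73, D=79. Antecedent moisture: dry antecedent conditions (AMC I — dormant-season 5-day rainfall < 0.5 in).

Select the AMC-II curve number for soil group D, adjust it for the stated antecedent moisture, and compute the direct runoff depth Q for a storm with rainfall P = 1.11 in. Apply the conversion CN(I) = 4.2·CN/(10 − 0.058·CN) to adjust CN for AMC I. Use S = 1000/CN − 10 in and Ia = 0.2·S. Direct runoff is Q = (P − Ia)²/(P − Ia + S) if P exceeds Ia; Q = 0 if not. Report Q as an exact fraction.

NRCS table: woods, fair condition, soil group D → CN(II) = 79
CN(I) from CN(II)=79: (4.2·79)/(10 − 0.058·79) = 7900/129 ≈ 61.240
S = 1000/(7900/129) − 10 = 500/79 in ≈ 6.329 in
Initial abstraction Ia = S/5 = (500/79)/5 = 100/79 ≈ 1.266 in
P = 1.110 ≤ Ia = 1.266 in: entire storm abstracted, Q = 0.

Q = 0 in ≈ 0.000 in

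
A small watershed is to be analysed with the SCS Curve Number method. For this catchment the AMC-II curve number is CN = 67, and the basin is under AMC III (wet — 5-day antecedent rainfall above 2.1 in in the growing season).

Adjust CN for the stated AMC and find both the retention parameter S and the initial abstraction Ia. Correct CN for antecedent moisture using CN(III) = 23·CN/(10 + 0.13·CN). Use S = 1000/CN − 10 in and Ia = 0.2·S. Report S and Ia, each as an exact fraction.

S = 3300/1541 in ≈ 2.141 in; Ia = 660/1541 in ≈ 0.428 in

CN(III) from CN(II)=67: (23·67)/(10 + 0.13·67) = 154100/1871 ≈ 82.362
Retention S: 1000/CN − 10 with CN=82.362 → S = 3300/1541 ≈ 2.141 in
Initial abstraction Ia = S/5 = (3300/1541)/5 = 660/1541 ≈ 0.428 in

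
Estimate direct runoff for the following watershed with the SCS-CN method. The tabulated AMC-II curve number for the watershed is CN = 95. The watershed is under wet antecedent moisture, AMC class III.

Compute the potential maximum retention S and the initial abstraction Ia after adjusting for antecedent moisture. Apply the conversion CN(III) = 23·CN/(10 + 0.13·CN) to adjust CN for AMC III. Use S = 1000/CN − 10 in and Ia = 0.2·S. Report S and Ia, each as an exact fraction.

Adjust CN=95 to AMC III: 23·95/(10 + 0.13·95) → 2185 ÷ (447/20) = 43700/447 ≈ 97.763
Max retention: S = 1000/(43700/447) − 10 = 100/437 in (≈ 0.229 in)
Ia = 0.2S: 0.2·0.229 = 0.046 in (exactly 20/437)

S = 100/437 in ≈ 0.229 in; Ia = 20/437 in ≈ 0.046 in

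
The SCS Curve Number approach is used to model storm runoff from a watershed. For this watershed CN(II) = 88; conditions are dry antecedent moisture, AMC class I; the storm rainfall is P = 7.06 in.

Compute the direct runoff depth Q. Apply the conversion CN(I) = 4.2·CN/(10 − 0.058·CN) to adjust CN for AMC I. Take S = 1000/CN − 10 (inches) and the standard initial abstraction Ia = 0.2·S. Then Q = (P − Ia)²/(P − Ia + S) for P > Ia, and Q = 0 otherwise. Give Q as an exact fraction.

Q = 609151761/143146850 in ≈ 4.255 in

Adjust CN=88 to AMC I: 4.2·88/(10 − 0.058·88) → (1848/5) ÷ (612/125) = 3850/51 ≈ 75.490
Max retention: S = 1000/(3850/51) − 10 = 250/77 in (≈ 3.247 in)
Initial abstraction Ia = S/5 = (250/77)/5 = 50/77 ≈ 0.649 in
Since P=7.060 > Ia=0.649: effective rainfall P−Ia = 24681/3850 in
Q = (24681/3850)²/((24681/3850) + 250/77) = (609151761/14822500)/(37181/3850) = 609151761/143146850 in ≈ 4.255 in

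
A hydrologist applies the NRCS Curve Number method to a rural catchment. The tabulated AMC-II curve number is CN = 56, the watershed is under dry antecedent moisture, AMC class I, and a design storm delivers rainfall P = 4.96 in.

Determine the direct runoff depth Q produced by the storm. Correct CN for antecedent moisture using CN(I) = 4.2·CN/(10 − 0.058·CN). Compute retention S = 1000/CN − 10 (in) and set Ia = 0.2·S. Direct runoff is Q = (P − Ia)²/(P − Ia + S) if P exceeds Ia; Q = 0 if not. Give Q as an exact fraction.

CN(I) from CN(II)=56: (4.2·56)/(10 − 0.058·56) = 7350/211 ≈ 34.834
Retention S: 1000/CN − 10 with CN=34.834 → S = 2750/147 ≈ 18.707 in
Ia = 0.2S: 0.2·18.707 = 3.741 in (exactly 550/147)
Since P=4.960 > Ia=3.741: effective rainfall P−Ia = 4478/3675 in
Runoff Q = (P−Ia)²/(P−Ia+S) = (1.219)²/(1.219+18.707) = 5013121/67278225 ≈ 0.075 in

Q = 5013121/67278225 in ≈ 0.075 in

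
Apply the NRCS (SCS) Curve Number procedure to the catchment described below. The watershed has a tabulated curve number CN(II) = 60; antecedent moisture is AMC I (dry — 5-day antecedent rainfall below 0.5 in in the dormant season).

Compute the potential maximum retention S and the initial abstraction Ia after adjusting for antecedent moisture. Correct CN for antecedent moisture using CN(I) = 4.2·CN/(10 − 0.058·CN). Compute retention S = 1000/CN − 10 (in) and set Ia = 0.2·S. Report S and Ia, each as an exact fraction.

Adjust CN=60 to AMC I: 4.2·60/(10 − 0.058·60) → 252 ÷ (163/25) = 6300/163 ≈ 38.650
S = 1000/(6300/163) − 10 = 1000/63 in ≈ 15.873 in
Ia = 0.2S: 0.2·15.873 = 3.175 in (exactly 200/63)

S = 1000/63 in ≈ 15.873 in; Ia = 200/63 in ≈ 3.175 in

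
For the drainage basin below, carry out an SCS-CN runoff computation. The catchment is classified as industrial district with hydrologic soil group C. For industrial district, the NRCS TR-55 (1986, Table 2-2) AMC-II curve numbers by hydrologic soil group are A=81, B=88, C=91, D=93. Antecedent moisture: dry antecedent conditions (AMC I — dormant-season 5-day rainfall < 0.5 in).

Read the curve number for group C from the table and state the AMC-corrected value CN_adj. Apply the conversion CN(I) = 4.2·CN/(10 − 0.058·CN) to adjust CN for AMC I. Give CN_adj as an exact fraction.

CN_adj = 63700/787 ≈ 80.940

NRCS table: industrial district, soil group C → CN(II) = 91
CN(I) from CN(II)=91: (4.2·91)/(10 − 0.058·91) = 63700/787 ≈ 80.940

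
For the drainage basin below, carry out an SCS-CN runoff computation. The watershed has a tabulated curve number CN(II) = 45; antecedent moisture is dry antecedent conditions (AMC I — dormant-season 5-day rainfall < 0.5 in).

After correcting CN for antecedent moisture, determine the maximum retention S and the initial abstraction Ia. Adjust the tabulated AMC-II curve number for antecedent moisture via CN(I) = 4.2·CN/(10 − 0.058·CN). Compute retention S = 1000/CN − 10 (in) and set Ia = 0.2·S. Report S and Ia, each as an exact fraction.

S = 5500/189 in ≈ 29.101 in; Ia = 1100/189 in ≈ 5.820 in

CN(I) from CN(II)=45: (4.2·45)/(10 − 0.058·45) = 18900/739 ≈ 25.575
Retention S: 1000/CN − 10 with CN=25.575 → S = 5500/189 ≈ 29.101 in
Initial abstraction Ia = S/5 = (5500/189)/5 = 1100/189 ≈ 5.820 in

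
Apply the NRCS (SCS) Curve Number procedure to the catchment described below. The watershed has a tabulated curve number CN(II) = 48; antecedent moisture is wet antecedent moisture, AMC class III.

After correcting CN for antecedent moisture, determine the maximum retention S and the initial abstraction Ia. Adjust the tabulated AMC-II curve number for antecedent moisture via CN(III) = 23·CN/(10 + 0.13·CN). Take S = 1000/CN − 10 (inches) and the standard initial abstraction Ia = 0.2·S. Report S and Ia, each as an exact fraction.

S = 325/69 in ≈ 4.710 in; Ia = 65/69 in ≈ 0.942 in

Adjust CN=48 to AMC III: 23·48/(10 + 0.13·48) → 1104 ÷ (406/25) = 13800/203 ≈ 67.980
Max retention: S = 1000/(13800/203) − 10 = 325/69 in (≈ 4.710 in)
Initial abstraction Ia = S/5 = (325/69)/5 = 65/69 ≈ 0.942 in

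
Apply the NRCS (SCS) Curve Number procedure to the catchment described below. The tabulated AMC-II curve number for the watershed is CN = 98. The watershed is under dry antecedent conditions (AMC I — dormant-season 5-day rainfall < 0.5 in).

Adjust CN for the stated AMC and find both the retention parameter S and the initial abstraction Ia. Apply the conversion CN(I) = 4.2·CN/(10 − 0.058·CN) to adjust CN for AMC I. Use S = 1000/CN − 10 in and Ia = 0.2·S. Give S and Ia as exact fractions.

S = 500/1029 in ≈ 0.486 in; Ia = 100/1029 in ≈ 0.097 in

CN(I) from CN(II)=98: (4.2·98)/(10 − 0.058·98) = 102900/1079 ≈ 95.366
Retention S: 1000/CN − 10 with CN=95.366 → S = 500/1029 ≈ 0.486 in
Ia = 0.2S: 0.2·0.486 = 0.097 in (exactly 100/1029)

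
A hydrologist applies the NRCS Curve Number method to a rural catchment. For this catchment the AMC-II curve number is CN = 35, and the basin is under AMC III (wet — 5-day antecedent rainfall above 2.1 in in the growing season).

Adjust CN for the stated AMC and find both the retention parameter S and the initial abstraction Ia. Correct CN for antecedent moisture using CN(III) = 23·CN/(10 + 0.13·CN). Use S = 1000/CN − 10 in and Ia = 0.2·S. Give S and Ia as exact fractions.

S = 1300/161 in ≈ 8.075 in; Ia = 260/161 in ≈ 1.615 in

Wet (AMC III): CN(III) = 23·35/(10 + 0.13·35) = 805/(291/20) = 16100/291 ≈ 55.326
Retention S: 1000/CN − 10 with CN=55.326 → S = 1300/161 ≈ 8.075 in
Ia = 0.2S: 0.2·8.075 = 1.615 in (exactly 260/161)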